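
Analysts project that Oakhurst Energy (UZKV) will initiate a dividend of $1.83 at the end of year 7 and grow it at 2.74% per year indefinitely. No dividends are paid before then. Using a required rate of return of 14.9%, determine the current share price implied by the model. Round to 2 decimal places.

$6.54

Deferred-dividend DDM. At t=6 the remaining stream is a growing perpetuity with first payment D_7 = 1.83.
V_6 = D_7/(r−g) = 1.83/(0.149−0.0274) = 15.0493
P₀ = V_6/(1+r)^6 = 15.0493/(1+0.149)^6 = 6.5403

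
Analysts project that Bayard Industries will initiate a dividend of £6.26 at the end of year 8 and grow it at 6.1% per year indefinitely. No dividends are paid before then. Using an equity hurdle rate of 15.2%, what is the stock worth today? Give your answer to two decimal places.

Deferred-dividend DDM. At t=7 the remaining stream is a growing perpetuity with first payment D_8 = 6.26.
V_7 = D_8/(r−g) = 6.26/(0.152−0.061) = 68.7912
P₀ = V_7/(1+r)^7 = 68.7912/(1+0.152)^7 = 25.5485

£25.55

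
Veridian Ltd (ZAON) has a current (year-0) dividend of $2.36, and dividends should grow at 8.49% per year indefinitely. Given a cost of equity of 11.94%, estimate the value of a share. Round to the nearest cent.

$74.21

Gordon growth model: P₀ = D₁/(r − g). D₁ = 2.36 × (1 + 0.0849) = 2.5604.
P₀ = 2.5604 / (0.1194 − 0.0849) = 2.5604 / 0.0345 = 74.2134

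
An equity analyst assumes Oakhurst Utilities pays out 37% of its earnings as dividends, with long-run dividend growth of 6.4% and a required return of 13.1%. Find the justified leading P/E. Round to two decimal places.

5.52

Justified leading P/E = b/(r−g) = 0.37/(0.131−0.064) = 5.5224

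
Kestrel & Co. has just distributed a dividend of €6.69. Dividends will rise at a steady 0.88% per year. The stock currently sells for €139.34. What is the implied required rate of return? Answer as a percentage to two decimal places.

5.72%

Rearranging the constant-growth DDM: r = D₁/P₀ + g.
D₁ = 6.69 × (1 + 0.0088) = 6.7489.
r = 6.7489 / 139.34 + 0.0088 = 0.04843 + 0.0088 = 0.05723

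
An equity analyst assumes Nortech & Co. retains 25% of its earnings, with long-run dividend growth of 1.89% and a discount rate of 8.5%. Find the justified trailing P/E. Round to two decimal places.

11.56

Payout ratio b = 1 − 0.25 = 0.75.
Justified trailing P/E = b(1+g)/(r−g) = 0.75×(1+0.0189)/(0.085−0.0189) = 11.5609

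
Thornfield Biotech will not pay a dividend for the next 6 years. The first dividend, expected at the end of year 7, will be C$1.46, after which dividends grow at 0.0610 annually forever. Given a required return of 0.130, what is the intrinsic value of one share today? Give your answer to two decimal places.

C$10.16

Deferred-dividend DDM. At t=6 the remaining stream is a growing perpetuity with first payment D_7 = 1.46.
V_6 = D_7/(r−g) = 1.46/(0.13−0.061) = 21.1594
P₀ = V_6/(1+r)^6 = 21.1594/(1+0.13)^6 = 10.1633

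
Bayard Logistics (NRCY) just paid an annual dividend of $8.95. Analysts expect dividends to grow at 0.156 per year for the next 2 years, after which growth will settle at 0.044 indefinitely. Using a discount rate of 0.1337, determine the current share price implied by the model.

Two-stage DDM. Project D₁…D_2 at 0.156, terminal growth 0.044, discount at r = 0.1337.
D_1 = 10.3462
D_2 = 11.9602
Terminal value at t=2: TV = D_3/(r−g) = 12.4865/(0.1337−0.044) = 139.2024
P₀ = 10.3462/(1+0.1337)^1 + 11.9602/(1+0.1337)^2 + 139.2024/(1+0.1337)^2 = 126.7371

$126.74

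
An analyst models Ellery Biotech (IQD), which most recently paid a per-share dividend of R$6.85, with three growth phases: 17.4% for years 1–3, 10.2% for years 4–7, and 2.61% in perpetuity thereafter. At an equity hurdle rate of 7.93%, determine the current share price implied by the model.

R$246.33

Three-stage DDM. Project D₁…D_7; terminal Gordon value at t=7 with g = 0.0261; discount at r = 0.0793.
D_1 = 8.0419
D_2 = 9.4412
D_3 = 11.0840
D_4 = 12.2145
D_5 = 13.4604
D_6 = 14.8334
D_7 = 16.3464
TV_7 = 16.7730/(0.0793−0.0261) = 315.2821
P₀ = Σ Dₜ/(1+r)ᵗ + TV_7/(1+r)^7 = 246.3300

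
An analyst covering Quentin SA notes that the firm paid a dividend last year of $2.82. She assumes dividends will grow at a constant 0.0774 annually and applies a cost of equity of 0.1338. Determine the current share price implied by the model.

Gordon growth model: P₀ = D₁/(r − g). D₁ = 2.82 × (1 + 0.0774) = 3.0383.
P₀ = 3.0383 / (0.1338 − 0.0774) = 3.0383 / 0.0564 = 53.8700

$53.87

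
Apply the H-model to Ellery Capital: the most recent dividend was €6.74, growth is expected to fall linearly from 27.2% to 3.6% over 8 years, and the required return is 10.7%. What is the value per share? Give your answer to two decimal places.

H-model: P₀ = D₀[(1+g_L) + H(g_S−g_L)]/(r−g_L), with H = 8/2 = 4.
P₀ = 6.74 × [(1+0.036) + 4×(0.272−0.036)] / (0.107−0.036)
   = 6.74 × 1.9800 / 0.071 = 187.9606

€187.96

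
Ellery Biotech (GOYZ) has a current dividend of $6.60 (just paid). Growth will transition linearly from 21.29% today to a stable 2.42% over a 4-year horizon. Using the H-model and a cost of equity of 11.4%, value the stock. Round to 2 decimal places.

$103.01

H-model: P₀ = D₀[(1+g_L) + H(g_S−g_L)]/(r−g_L), with H = 4/2 = 2.
P₀ = 6.60 × [(1+0.0242) + 2×(0.2129−0.0242)] / (0.114−0.0242)
   = 6.60 × 1.4016 / 0.0898 = 103.0129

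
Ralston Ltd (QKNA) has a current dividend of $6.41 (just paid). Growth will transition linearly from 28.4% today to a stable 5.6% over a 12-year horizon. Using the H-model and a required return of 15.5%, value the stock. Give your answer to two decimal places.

H-model: P₀ = D₀[(1+g_L) + H(g_S−g_L)]/(r−g_L), with H = 12/2 = 6.
P₀ = 6.41 × [(1+0.056) + 6×(0.284−0.056)] / (0.155−0.056)
   = 6.41 × 2.4240 / 0.099 = 156.9479

$156.95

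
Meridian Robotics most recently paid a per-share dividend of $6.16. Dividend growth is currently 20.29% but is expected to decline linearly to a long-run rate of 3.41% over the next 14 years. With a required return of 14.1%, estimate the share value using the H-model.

H-model: P₀ = D₀[(1+g_L) + H(g_S−g_L)]/(r−g_L), with H = 14/2 = 7.
P₀ = 6.16 × [(1+0.0341) + 7×(0.2029−0.0341)] / (0.141−0.0341)
   = 6.16 × 2.2157 / 0.1069 = 127.6774

$127.68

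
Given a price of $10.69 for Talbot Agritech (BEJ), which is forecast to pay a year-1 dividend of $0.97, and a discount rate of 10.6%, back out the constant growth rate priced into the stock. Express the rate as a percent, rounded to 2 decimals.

From P₀ = D₁/(r − g), the implied growth is g = r − D₁/P₀.
g = 0.106 − 0.97/10.69 = 0.106 − 0.09074 = 0.01526

1.53%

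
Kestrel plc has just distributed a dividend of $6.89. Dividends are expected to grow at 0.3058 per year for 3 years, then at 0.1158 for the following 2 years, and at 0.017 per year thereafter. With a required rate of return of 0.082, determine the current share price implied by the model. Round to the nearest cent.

Three-stage DDM. Project D₁…D_5; terminal Gordon value at t=5 with g = 0.017; discount at r = 0.082.
D_1 = 8.9970
D_2 = 11.7482
D_3 = 15.3408
D_4 = 17.1173
D_5 = 19.0995
TV_5 = 19.4242/(0.082−0.017) = 298.8337
P₀ = Σ Dₜ/(1+r)ᵗ + TV_5/(1+r)^5 = 257.3373

$257.34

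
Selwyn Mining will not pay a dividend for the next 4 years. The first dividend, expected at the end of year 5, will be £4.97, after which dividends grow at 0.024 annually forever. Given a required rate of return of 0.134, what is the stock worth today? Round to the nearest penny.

Deferred-dividend DDM. At t=4 the remaining stream is a growing perpetuity with first payment D_5 = 4.97.
V_4 = D_5/(r−g) = 4.97/(0.134−0.024) = 45.1818
P₀ = V_4/(1+r)^4 = 45.1818/(1+0.134)^4 = 27.3219

£27.32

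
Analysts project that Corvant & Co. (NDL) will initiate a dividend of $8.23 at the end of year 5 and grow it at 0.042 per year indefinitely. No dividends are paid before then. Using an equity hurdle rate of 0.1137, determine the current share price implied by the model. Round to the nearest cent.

$74.61

Deferred-dividend DDM. At t=4 the remaining stream is a growing perpetuity with first payment D_5 = 8.23.
V_4 = D_5/(r−g) = 8.23/(0.1137−0.042) = 114.7838
P₀ = V_4/(1+r)^4 = 114.7838/(1+0.1137)^4 = 74.6118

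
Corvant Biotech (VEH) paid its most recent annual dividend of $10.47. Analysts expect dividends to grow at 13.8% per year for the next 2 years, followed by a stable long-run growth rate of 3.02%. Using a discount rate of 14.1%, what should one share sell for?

Two-stage DDM. Project D₁…D_2 at 0.138, terminal growth 0.0302, discount at r = 0.141.
D_1 = 11.9149
D_2 = 13.5591
Terminal value at t=2: TV = D_3/(r−g) = 13.9686/(0.141−0.0302) = 126.0704
P₀ = 11.9149/(1+0.141)^1 + 13.5591/(1+0.141)^2 + 126.0704/(1+0.141)^2 = 117.6946

$117.69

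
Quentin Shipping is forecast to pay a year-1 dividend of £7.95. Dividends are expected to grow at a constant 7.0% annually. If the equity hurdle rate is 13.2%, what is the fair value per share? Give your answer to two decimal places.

Gordon growth model: P₀ = D₁/(r − g), with D₁ = 7.95 given directly.
P₀ = 7.9500 / (0.132 − 0.07) = 7.9500 / 0.062 = 128.2258

£128.23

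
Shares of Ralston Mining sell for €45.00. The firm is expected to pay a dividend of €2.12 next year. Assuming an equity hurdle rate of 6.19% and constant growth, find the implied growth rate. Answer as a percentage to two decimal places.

From P₀ = D₁/(r − g), the implied growth is g = r − D₁/P₀.
g = 0.0619 − 2.12/45.00 = 0.0619 − 0.04711 = 0.01479

1.48%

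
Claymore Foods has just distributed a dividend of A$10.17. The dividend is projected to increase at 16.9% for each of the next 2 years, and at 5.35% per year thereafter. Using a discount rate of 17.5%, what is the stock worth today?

A$107.47

Two-stage DDM. Project D₁…D_2 at 0.169, terminal growth 0.0535, discount at r = 0.175.
D_1 = 11.8887
D_2 = 13.8979
Terminal value at t=2: TV = D_3/(r−g) = 14.6415/(0.175−0.0535) = 120.5059
P₀ = 11.8887/(1+0.175)^1 + 13.8979/(1+0.175)^2 + 120.5059/(1+0.175)^2 = 107.4680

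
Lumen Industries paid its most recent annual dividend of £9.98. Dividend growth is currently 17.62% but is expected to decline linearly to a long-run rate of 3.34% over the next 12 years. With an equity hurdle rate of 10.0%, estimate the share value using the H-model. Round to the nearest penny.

H-model: P₀ = D₀[(1+g_L) + H(g_S−g_L)]/(r−g_L), with H = 12/2 = 6.
P₀ = 9.98 × [(1+0.0334) + 6×(0.1762−0.0334)] / (0.1−0.0334)
   = 9.98 × 1.8902 / 0.0666 = 283.2462

£283.25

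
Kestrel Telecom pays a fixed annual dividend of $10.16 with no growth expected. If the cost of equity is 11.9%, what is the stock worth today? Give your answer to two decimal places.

Zero-growth DDM (perpetuity): P₀ = D/r = 10.16 / 0.119 = 85.3782

$85.38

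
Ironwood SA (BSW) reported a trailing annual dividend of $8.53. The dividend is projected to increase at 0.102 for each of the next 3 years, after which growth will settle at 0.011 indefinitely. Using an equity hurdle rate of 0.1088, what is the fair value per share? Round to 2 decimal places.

$111.84

Two-stage DDM. Project D₁…D_3 at 0.102, terminal growth 0.011, discount at r = 0.1088.
D_1 = 9.4001
D_2 = 10.3589
D_3 = 11.4155
Terminal value at t=3: TV = D_4/(r−g) = 11.5410/(0.1088−0.011) = 118.0066
P₀ = 9.4001/(1+0.1088)^1 + 10.3589/(1+0.1088)^2 + 11.4155/(1+0.1088)^3 + 118.0066/(1+0.1088)^3 = 111.8432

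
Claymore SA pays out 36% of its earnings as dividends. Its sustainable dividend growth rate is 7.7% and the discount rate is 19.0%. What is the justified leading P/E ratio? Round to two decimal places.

3.19

Justified leading P/E = b/(r−g) = 0.36/(0.19−0.077) = 3.1858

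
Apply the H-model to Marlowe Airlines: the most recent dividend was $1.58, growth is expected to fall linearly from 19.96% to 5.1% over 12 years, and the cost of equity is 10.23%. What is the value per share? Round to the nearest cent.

H-model: P₀ = D₀[(1+g_L) + H(g_S−g_L)]/(r−g_L), with H = 12/2 = 6.
P₀ = 1.58 × [(1+0.051) + 6×(0.1996−0.051)] / (0.1023−0.051)
   = 1.58 × 1.9426 / 0.0513 = 59.8306

$59.83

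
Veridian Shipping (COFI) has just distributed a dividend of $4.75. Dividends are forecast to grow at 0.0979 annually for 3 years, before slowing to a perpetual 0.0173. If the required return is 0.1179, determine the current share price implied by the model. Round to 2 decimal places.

$59.25

Two-stage DDM. Project D₁…D_3 at 0.0979, terminal growth 0.0173, discount at r = 0.1179.
D_1 = 5.2150
D_2 = 5.7256
D_3 = 6.2861
Terminal value at t=3: TV = D_4/(r−g) = 6.3949/(0.1179−0.0173) = 63.5672
P₀ = 5.2150/(1+0.1179)^1 + 5.7256/(1+0.1179)^2 + 6.2861/(1+0.1179)^3 + 63.5672/(1+0.1179)^3 = 59.2475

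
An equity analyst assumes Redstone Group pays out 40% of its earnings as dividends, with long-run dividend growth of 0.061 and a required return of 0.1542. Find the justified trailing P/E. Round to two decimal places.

Justified trailing P/E = b(1+g)/(r−g) = 0.40×(1+0.061)/(0.1542−0.061) = 4.5536

4.55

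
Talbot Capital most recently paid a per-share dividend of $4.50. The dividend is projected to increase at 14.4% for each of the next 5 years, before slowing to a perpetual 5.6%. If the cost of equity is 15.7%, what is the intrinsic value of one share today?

$66.22

Two-stage DDM. Project D₁…D_5 at 0.144, terminal growth 0.056, discount at r = 0.157.
D_1 = 5.1480
D_2 = 5.8893
D_3 = 6.7374
D_4 = 7.7076
D_5 = 8.8174
Terminal value at t=5: TV = D_6/(r−g) = 9.3112/(0.157−0.056) = 92.1903
P₀ = 5.1480/(1+0.157)^1 + 5.8893/(1+0.157)^2 + 6.7374/(1+0.157)^3 + 7.7076/(1+0.157)^4 + 8.8174/(1+0.157)^5 + 92.1903/(1+0.157)^5 = 66.2178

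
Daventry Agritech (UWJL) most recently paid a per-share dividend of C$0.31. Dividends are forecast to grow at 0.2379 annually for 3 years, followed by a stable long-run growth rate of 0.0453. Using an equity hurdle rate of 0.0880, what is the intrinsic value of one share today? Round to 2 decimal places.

C$12.39

Two-stage DDM. Project D₁…D_3 at 0.2379, terminal growth 0.0453, discount at r = 0.088.
D_1 = 0.3837
D_2 = 0.4750
D_3 = 0.5881
Terminal value at t=3: TV = D_4/(r−g) = 0.6147/(0.088−0.0453) = 14.3957
P₀ = 0.3837/(1+0.088)^1 + 0.4750/(1+0.088)^2 + 0.5881/(1+0.088)^3 + 14.3957/(1+0.088)^3 = 12.3881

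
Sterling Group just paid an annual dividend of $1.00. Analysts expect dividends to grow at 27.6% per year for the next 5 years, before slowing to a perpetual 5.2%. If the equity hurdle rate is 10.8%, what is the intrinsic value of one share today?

Two-stage DDM. Project D₁…D_5 at 0.276, terminal growth 0.052, discount at r = 0.108.
D_1 = 1.2760
D_2 = 1.6282
D_3 = 2.0776
D_4 = 2.6510
D_5 = 3.3826
Terminal value at t=5: TV = D_6/(r−g) = 3.5585/(0.108−0.052) = 63.5450
P₀ = 1.2760/(1+0.108)^1 + 1.6282/(1+0.108)^2 + 2.0776/(1+0.108)^3 + 2.6510/(1+0.108)^4 + 3.3826/(1+0.108)^5 + 63.5450/(1+0.108)^5 = 45.8421

$45.84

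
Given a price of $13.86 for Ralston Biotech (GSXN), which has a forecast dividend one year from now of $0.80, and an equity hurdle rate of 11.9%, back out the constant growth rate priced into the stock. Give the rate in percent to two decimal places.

6.13%

From P₀ = D₁/(r − g), the implied growth is g = r − D₁/P₀.
g = 0.119 − 0.80/13.86 = 0.119 − 0.05772 = 0.06128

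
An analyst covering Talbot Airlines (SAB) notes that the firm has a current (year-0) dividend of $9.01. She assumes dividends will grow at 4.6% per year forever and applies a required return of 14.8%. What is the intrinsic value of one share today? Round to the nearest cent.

Gordon growth model: P₀ = D₁/(r − g). D₁ = 9.01 × (1 + 0.046) = 9.4245.
P₀ = 9.4245 / (0.148 − 0.046) = 9.4245 / 0.102 = 92.3967

$92.40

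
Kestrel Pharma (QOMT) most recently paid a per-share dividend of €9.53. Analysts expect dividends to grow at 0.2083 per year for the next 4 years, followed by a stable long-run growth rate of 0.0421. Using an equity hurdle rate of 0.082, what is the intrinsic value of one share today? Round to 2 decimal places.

€437.72

Two-stage DDM. Project D₁…D_4 at 0.2083, terminal growth 0.0421, discount at r = 0.082.
D_1 = 11.5151
D_2 = 13.9137
D_3 = 16.8119
D_4 = 20.3138
Terminal value at t=4: TV = D_5/(r−g) = 21.1691/(0.082−0.0421) = 530.5527
P₀ = 11.5151/(1+0.082)^1 + 13.9137/(1+0.082)^2 + 16.8119/(1+0.082)^3 + 20.3138/(1+0.082)^4 + 530.5527/(1+0.082)^4 = 437.7170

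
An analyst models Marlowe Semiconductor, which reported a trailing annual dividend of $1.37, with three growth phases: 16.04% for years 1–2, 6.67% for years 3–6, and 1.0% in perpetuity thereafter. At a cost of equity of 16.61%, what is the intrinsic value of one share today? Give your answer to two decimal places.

Three-stage DDM. Project D₁…D_6; terminal Gordon value at t=6 with g = 0.01; discount at r = 0.1661.
D_1 = 1.5897
D_2 = 1.8447
D_3 = 1.9678
D_4 = 2.0990
D_5 = 2.2390
D_6 = 2.3884
TV_6 = 2.4123/(0.1661−0.01) = 15.4534
P₀ = Σ Dₜ/(1+r)ᵗ + TV_6/(1+r)^6 = 13.2308

$13.23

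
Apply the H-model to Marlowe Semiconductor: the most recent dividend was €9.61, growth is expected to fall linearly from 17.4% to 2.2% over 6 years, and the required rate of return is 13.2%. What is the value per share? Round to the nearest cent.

€129.12

H-model: P₀ = D₀[(1+g_L) + H(g_S−g_L)]/(r−g_L), with H = 6/2 = 3.
P₀ = 9.61 × [(1+0.022) + 3×(0.174−0.022)] / (0.132−0.022)
   = 9.61 × 1.4780 / 0.11 = 129.1235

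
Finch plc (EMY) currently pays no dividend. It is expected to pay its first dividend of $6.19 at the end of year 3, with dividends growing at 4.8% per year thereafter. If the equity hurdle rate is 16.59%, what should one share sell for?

$38.62

Deferred-dividend DDM. At t=2 the remaining stream is a growing perpetuity with first payment D_3 = 6.19.
V_2 = D_3/(r−g) = 6.19/(0.1659−0.048) = 52.5021
P₀ = V_2/(1+r)^2 = 52.5021/(1+0.1659)^2 = 38.6237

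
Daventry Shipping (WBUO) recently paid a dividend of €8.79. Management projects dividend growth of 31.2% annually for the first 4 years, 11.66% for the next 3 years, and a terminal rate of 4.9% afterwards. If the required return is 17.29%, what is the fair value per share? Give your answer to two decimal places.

€184.87

Three-stage DDM. Project D₁…D_7; terminal Gordon value at t=7 with g = 0.049; discount at r = 0.1729.
D_1 = 11.5325
D_2 = 15.1306
D_3 = 19.8514
D_4 = 26.0450
D_5 = 29.0818
D_6 = 32.4728
D_7 = 36.2591
TV_7 = 38.0358/(0.1729−0.049) = 306.9879
P₀ = Σ Dₜ/(1+r)ᵗ + TV_7/(1+r)^7 = 184.8732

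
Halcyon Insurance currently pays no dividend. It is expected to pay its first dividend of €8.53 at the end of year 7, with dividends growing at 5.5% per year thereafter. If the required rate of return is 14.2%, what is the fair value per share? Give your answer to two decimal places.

€44.20

Deferred-dividend DDM. At t=6 the remaining stream is a growing perpetuity with first payment D_7 = 8.53.
V_6 = D_7/(r−g) = 8.53/(0.142−0.055) = 98.0460
P₀ = V_6/(1+r)^6 = 98.0460/(1+0.142)^6 = 44.2011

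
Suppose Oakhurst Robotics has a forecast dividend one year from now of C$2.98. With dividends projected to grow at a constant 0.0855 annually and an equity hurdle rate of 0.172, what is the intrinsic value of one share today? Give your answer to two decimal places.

C$34.45

Gordon growth model: P₀ = D₁/(r − g), with D₁ = 2.98 given directly.
P₀ = 2.9800 / (0.172 − 0.0855) = 2.9800 / 0.0865 = 34.4509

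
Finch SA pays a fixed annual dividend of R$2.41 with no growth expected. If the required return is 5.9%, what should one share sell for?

Zero-growth DDM (perpetuity): P₀ = D/r = 2.41 / 0.059 = 40.8475

R$40.85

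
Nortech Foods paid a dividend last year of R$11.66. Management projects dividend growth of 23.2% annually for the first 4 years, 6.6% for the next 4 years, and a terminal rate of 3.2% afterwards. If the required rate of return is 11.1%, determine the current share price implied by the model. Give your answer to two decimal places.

Three-stage DDM. Project D₁…D_8; terminal Gordon value at t=8 with g = 0.032; discount at r = 0.111.
D_1 = 14.3651
D_2 = 17.6978
D_3 = 21.8037
D_4 = 26.8622
D_5 = 28.6351
D_6 = 30.5250
D_7 = 32.5397
D_8 = 34.6873
TV_8 = 35.7973/(0.111−0.032) = 453.1300
P₀ = Σ Dₜ/(1+r)ᵗ + TV_8/(1+r)^8 = 319.6801

R$319.68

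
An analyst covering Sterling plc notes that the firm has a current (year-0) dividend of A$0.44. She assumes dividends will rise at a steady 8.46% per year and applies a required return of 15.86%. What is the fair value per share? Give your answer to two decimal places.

A$6.45

Gordon growth model: P₀ = D₁/(r − g). D₁ = 0.44 × (1 + 0.0846) = 0.4772.
P₀ = 0.4772 / (0.1586 − 0.0846) = 0.4772 / 0.074 = 6.4490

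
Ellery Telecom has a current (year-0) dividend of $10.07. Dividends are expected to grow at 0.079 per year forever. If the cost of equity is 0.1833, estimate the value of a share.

Gordon growth model: P₀ = D₁/(r − g). D₁ = 10.07 × (1 + 0.079) = 10.8655.
P₀ = 10.8655 / (0.1833 − 0.079) = 10.8655 / 0.1043 = 104.1757

$104.18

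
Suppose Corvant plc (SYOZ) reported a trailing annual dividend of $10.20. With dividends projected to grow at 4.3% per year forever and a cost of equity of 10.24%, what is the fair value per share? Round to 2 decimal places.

$179.10

Gordon growth model: P₀ = D₁/(r − g). D₁ = 10.20 × (1 + 0.043) = 10.6386.
P₀ = 10.6386 / (0.1024 − 0.043) = 10.6386 / 0.0594 = 179.1010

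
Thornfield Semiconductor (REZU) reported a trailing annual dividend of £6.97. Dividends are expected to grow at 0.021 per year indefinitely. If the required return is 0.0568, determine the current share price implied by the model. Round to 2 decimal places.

£198.78

Gordon growth model: P₀ = D₁/(r − g). D₁ = 6.97 × (1 + 0.021) = 7.1164.
P₀ = 7.1164 / (0.0568 − 0.021) = 7.1164 / 0.0358 = 198.7813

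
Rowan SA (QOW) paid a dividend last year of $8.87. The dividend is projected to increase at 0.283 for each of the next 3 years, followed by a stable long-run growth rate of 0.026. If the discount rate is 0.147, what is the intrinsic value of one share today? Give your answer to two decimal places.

$138.70

Two-stage DDM. Project D₁…D_3 at 0.283, terminal growth 0.026, discount at r = 0.147.
D_1 = 11.3802
D_2 = 14.6008
D_3 = 18.7328
Terminal value at t=3: TV = D_4/(r−g) = 19.2199/(0.147−0.026) = 158.8421
P₀ = 11.3802/(1+0.147)^1 + 14.6008/(1+0.147)^2 + 18.7328/(1+0.147)^3 + 158.8421/(1+0.147)^3 = 138.6968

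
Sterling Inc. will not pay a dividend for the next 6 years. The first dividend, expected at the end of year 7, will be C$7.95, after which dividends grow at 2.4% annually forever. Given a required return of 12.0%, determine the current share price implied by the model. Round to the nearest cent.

Deferred-dividend DDM. At t=6 the remaining stream is a growing perpetuity with first payment D_7 = 7.95.
V_6 = D_7/(r−g) = 7.95/(0.12−0.024) = 82.8125
P₀ = V_6/(1+r)^6 = 82.8125/(1+0.12)^6 = 41.9554

C$41.96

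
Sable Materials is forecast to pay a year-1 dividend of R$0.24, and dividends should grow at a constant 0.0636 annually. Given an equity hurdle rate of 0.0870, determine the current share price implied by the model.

Gordon growth model: P₀ = D₁/(r − g), with D₁ = 0.24 given directly.
P₀ = 0.2400 / (0.087 − 0.0636) = 0.2400 / 0.0234 = 10.2564

R$10.26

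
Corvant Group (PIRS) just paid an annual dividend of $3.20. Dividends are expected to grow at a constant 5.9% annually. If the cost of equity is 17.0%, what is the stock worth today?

Gordon growth model: P₀ = D₁/(r − g). D₁ = 3.20 × (1 + 0.059) = 3.3888.
P₀ = 3.3888 / (0.17 − 0.059) = 3.3888 / 0.111 = 30.5297

$30.53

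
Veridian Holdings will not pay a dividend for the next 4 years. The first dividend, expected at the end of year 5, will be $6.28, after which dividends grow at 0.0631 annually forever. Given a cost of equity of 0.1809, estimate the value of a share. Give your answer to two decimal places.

Deferred-dividend DDM. At t=4 the remaining stream is a growing perpetuity with first payment D_5 = 6.28.
V_4 = D_5/(r−g) = 6.28/(0.1809−0.0631) = 53.3107
P₀ = V_4/(1+r)^4 = 53.3107/(1+0.1809)^4 = 27.4133

$27.41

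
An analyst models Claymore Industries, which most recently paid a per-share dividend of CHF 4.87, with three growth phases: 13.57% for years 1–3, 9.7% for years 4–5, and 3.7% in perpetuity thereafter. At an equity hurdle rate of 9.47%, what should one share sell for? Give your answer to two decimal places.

Three-stage DDM. Project D₁…D_5; terminal Gordon value at t=5 with g = 0.037; discount at r = 0.0947.
D_1 = 5.5309
D_2 = 6.2814
D_3 = 7.1338
D_4 = 7.8258
D_5 = 8.5849
TV_5 = 8.9025/(0.0947−0.037) = 154.2894
P₀ = Σ Dₜ/(1+r)ᵗ + TV_5/(1+r)^5 = 124.7854

CHF 124.79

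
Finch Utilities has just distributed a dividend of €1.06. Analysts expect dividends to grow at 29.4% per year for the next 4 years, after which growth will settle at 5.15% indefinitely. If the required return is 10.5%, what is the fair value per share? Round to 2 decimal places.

€45.57

Two-stage DDM. Project D₁…D_4 at 0.294, terminal growth 0.0515, discount at r = 0.105.
D_1 = 1.3716
D_2 = 1.7749
D_3 = 2.2967
D_4 = 2.9720
Terminal value at t=4: TV = D_5/(r−g) = 3.1250/(0.105−0.0515) = 58.4115
P₀ = 1.3716/(1+0.105)^1 + 1.7749/(1+0.105)^2 + 2.2967/(1+0.105)^3 + 2.9720/(1+0.105)^4 + 58.4115/(1+0.105)^4 = 45.5692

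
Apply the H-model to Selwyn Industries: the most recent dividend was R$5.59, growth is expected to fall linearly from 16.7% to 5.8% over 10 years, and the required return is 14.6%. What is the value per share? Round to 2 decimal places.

R$101.83

H-model: P₀ = D₀[(1+g_L) + H(g_S−g_L)]/(r−g_L), with H = 10/2 = 5.
P₀ = 5.59 × [(1+0.058) + 5×(0.167−0.058)] / (0.146−0.058)
   = 5.59 × 1.6030 / 0.088 = 101.8269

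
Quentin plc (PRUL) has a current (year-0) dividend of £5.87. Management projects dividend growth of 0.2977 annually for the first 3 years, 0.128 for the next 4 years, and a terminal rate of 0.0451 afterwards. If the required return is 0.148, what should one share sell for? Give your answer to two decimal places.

£135.35

Three-stage DDM. Project D₁…D_7; terminal Gordon value at t=7 with g = 0.0451; discount at r = 0.148.
D_1 = 7.6175
D_2 = 9.8852
D_3 = 12.8281
D_4 = 14.4701
D_5 = 16.3222
D_6 = 18.4115
D_7 = 20.7681
TV_7 = 21.7048/(0.148−0.0451) = 210.9307
P₀ = Σ Dₜ/(1+r)ᵗ + TV_7/(1+r)^7 = 135.3474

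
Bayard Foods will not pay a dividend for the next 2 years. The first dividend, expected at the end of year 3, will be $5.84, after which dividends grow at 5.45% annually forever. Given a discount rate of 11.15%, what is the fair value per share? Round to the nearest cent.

$82.93

Deferred-dividend DDM. At t=2 the remaining stream is a growing perpetuity with first payment D_3 = 5.84.
V_2 = D_3/(r−g) = 5.84/(0.1115−0.0545) = 102.4561
P₀ = V_2/(1+r)^2 = 102.4561/(1+0.1115)^2 = 82.9314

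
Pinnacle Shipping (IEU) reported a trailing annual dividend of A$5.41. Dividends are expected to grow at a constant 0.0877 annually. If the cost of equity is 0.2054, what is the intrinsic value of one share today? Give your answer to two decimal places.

Gordon growth model: P₀ = D₁/(r − g). D₁ = 5.41 × (1 + 0.0877) = 5.8845.
P₀ = 5.8845 / (0.2054 − 0.0877) = 5.8845 / 0.1177 = 49.9954

A$50.00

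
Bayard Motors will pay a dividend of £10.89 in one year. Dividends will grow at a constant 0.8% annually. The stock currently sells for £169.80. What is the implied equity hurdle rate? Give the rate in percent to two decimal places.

7.21%

Rearranging the constant-growth DDM: r = D₁/P₀ + g.
r = 10.8900 / 169.80 + 0.008 = 0.06413 + 0.008 = 0.07213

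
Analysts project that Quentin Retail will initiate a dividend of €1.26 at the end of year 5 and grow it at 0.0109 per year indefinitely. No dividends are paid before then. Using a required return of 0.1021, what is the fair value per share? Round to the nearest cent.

Deferred-dividend DDM. At t=4 the remaining stream is a growing perpetuity with first payment D_5 = 1.26.
V_4 = D_5/(r−g) = 1.26/(0.1021−0.0109) = 13.8158
P₀ = V_4/(1+r)^4 = 13.8158/(1+0.1021)^4 = 9.3647

€9.36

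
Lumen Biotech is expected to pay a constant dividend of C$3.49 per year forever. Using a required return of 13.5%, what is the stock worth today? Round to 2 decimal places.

C$25.85

Zero-growth DDM (perpetuity): P₀ = D/r = 3.49 / 0.135 = 25.8519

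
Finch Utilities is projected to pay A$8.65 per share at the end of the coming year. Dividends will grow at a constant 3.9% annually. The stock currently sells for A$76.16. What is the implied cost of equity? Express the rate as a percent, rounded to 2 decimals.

15.26%

Rearranging the constant-growth DDM: r = D₁/P₀ + g.
r = 8.6500 / 76.16 + 0.039 = 0.11358 + 0.039 = 0.15258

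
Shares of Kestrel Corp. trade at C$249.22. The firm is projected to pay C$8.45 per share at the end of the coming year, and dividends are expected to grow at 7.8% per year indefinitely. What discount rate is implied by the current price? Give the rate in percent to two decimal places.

Rearranging the constant-growth DDM: r = D₁/P₀ + g.
r = 8.4500 / 249.22 + 0.078 = 0.03391 + 0.078 = 0.11191

11.19%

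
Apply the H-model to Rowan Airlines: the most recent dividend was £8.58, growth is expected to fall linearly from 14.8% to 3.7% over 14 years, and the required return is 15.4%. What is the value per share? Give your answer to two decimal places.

H-model: P₀ = D₀[(1+g_L) + H(g_S−g_L)]/(r−g_L), with H = 14/2 = 7.
P₀ = 8.58 × [(1+0.037) + 7×(0.148−0.037)] / (0.154−0.037)
   = 8.58 × 1.8140 / 0.117 = 133.0267

£133.03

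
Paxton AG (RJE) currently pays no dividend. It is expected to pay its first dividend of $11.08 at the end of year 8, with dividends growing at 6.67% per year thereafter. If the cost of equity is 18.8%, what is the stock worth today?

Deferred-dividend DDM. At t=7 the remaining stream is a growing perpetuity with first payment D_8 = 11.08.
V_7 = D_8/(r−g) = 11.08/(0.188−0.0667) = 91.3438
P₀ = V_7/(1+r)^7 = 91.3438/(1+0.188)^7 = 27.3504

$27.35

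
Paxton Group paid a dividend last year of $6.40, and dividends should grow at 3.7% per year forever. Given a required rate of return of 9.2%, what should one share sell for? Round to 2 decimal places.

$120.67

Gordon growth model: P₀ = D₁/(r − g). D₁ = 6.40 × (1 + 0.037) = 6.6368.
P₀ = 6.6368 / (0.092 − 0.037) = 6.6368 / 0.055 = 120.6691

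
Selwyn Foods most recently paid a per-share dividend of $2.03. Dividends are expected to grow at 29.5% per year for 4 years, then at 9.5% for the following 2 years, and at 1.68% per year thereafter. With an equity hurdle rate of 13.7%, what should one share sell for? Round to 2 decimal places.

Three-stage DDM. Project D₁…D_6; terminal Gordon value at t=6 with g = 0.0168; discount at r = 0.137.
D_1 = 2.6288
D_2 = 3.4044
D_3 = 4.4086
D_4 = 5.7092
D_5 = 6.2516
D_6 = 6.8455
TV_6 = 6.9605/(0.137−0.0168) = 57.9074
P₀ = Σ Dₜ/(1+r)ᵗ + TV_6/(1+r)^6 = 44.6215

$44.62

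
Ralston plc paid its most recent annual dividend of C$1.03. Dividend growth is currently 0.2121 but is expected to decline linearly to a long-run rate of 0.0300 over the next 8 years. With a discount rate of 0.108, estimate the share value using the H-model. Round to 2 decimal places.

H-model: P₀ = D₀[(1+g_L) + H(g_S−g_L)]/(r−g_L), with H = 8/2 = 4.
P₀ = 1.03 × [(1+0.03) + 4×(0.2121−0.03)] / (0.108−0.03)
   = 1.03 × 1.7584 / 0.078 = 23.2199

C$23.22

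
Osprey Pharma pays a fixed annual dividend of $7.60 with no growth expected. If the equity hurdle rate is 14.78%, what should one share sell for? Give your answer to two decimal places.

Zero-growth DDM (perpetuity): P₀ = D/r = 7.60 / 0.1478 = 51.4208

$51.42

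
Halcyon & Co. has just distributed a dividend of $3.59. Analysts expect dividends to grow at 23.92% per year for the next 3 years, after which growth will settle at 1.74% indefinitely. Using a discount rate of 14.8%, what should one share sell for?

$47.75

Two-stage DDM. Project D₁…D_3 at 0.2392, terminal growth 0.0174, discount at r = 0.148.
D_1 = 4.4487
D_2 = 5.5129
D_3 = 6.8315
Terminal value at t=3: TV = D_4/(r−g) = 6.9504/(0.148−0.0174) = 53.2191
P₀ = 4.4487/(1+0.148)^1 + 5.5129/(1+0.148)^2 + 6.8315/(1+0.148)^3 + 53.2191/(1+0.148)^3 = 47.7492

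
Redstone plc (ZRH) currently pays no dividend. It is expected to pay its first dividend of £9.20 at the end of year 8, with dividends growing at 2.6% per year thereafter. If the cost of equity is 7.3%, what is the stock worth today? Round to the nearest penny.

£119.53

Deferred-dividend DDM. At t=7 the remaining stream is a growing perpetuity with first payment D_8 = 9.20.
V_7 = D_8/(r−g) = 9.20/(0.073−0.026) = 195.7447
P₀ = V_7/(1+r)^7 = 195.7447/(1+0.073)^7 = 119.5341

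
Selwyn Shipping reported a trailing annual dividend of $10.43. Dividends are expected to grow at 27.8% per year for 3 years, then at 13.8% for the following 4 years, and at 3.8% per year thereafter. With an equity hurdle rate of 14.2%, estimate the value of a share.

$241.17

Three-stage DDM. Project D₁…D_7; terminal Gordon value at t=7 with g = 0.038; discount at r = 0.142.
D_1 = 13.3295
D_2 = 17.0352
D_3 = 21.7709
D_4 = 24.7753
D_5 = 28.1943
D_6 = 32.0851
D_7 = 36.5129
TV_7 = 37.9004/(0.142−0.038) = 364.4265
P₀ = Σ Dₜ/(1+r)ᵗ + TV_7/(1+r)^7 = 241.1748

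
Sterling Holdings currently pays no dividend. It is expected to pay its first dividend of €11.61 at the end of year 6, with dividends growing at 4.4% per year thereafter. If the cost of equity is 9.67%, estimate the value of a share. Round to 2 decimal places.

€138.86

Deferred-dividend DDM. At t=5 the remaining stream is a growing perpetuity with first payment D_6 = 11.61.
V_5 = D_6/(r−g) = 11.61/(0.0967−0.044) = 220.3036
P₀ = V_5/(1+r)^5 = 220.3036/(1+0.0967)^5 = 138.8617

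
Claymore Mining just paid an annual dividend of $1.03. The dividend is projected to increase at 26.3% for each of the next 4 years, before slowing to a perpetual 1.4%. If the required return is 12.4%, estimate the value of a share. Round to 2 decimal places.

Two-stage DDM. Project D₁…D_4 at 0.263, terminal growth 0.014, discount at r = 0.124.
D_1 = 1.3009
D_2 = 1.6430
D_3 = 2.0751
D_4 = 2.6209
Terminal value at t=4: TV = D_5/(r−g) = 2.6576/(0.124−0.014) = 24.1599
P₀ = 1.3009/(1+0.124)^1 + 1.6430/(1+0.124)^2 + 2.0751/(1+0.124)^3 + 2.6209/(1+0.124)^4 + 24.1599/(1+0.124)^4 = 20.6979

$20.70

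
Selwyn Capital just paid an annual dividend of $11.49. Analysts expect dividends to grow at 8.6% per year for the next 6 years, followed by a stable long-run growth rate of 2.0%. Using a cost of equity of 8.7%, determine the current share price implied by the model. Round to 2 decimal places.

$242.68

Two-stage DDM. Project D₁…D_6 at 0.086, terminal growth 0.02, discount at r = 0.087.
D_1 = 12.4781
D_2 = 13.5513
D_3 = 14.7167
D_4 = 15.9823
D_5 = 17.3568
D_6 = 18.8495
Terminal value at t=6: TV = D_7/(r−g) = 19.2265/(0.087−0.02) = 286.9620
P₀ = 12.4781/(1+0.087)^1 + 13.5513/(1+0.087)^2 + 14.7167/(1+0.087)^3 + 15.9823/(1+0.087)^4 + 17.3568/(1+0.087)^5 + 18.8495/(1+0.087)^6 + 286.9620/(1+0.087)^6 = 242.6774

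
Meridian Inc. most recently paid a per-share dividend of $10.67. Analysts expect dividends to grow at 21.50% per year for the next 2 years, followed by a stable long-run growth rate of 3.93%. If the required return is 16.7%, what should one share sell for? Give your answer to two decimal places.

Two-stage DDM. Project D₁…D_2 at 0.215, terminal growth 0.0393, discount at r = 0.167.
D_1 = 12.9641
D_2 = 15.7513
Terminal value at t=2: TV = D_3/(r−g) = 16.3703/(0.167−0.0393) = 128.1938
P₀ = 12.9641/(1+0.167)^1 + 15.7513/(1+0.167)^2 + 128.1938/(1+0.167)^2 = 116.8041

$116.80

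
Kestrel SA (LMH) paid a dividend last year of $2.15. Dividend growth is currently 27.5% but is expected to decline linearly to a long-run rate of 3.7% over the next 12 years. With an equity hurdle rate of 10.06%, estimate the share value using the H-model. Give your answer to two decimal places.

$83.33

H-model: P₀ = D₀[(1+g_L) + H(g_S−g_L)]/(r−g_L), with H = 12/2 = 6.
P₀ = 2.15 × [(1+0.037) + 6×(0.275−0.037)] / (0.1006−0.037)
   = 2.15 × 2.4650 / 0.0636 = 83.3294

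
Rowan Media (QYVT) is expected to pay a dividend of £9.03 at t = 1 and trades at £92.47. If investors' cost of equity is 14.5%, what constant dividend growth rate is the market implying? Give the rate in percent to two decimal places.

4.73%

From P₀ = D₁/(r − g), the implied growth is g = r − D₁/P₀.
g = 0.145 − 9.03/92.47 = 0.145 − 0.09765 = 0.04735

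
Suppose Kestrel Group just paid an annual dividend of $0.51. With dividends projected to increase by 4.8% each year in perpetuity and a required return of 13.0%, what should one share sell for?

$6.52

Gordon growth model: P₀ = D₁/(r − g). D₁ = 0.51 × (1 + 0.048) = 0.5345.
P₀ = 0.5345 / (0.13 − 0.048) = 0.5345 / 0.082 = 6.5180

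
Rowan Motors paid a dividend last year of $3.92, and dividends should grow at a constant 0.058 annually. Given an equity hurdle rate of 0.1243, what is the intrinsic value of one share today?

Gordon growth model: P₀ = D₁/(r − g). D₁ = 3.92 × (1 + 0.058) = 4.1474.
P₀ = 4.1474 / (0.1243 − 0.058) = 4.1474 / 0.0663 = 62.5544

$62.55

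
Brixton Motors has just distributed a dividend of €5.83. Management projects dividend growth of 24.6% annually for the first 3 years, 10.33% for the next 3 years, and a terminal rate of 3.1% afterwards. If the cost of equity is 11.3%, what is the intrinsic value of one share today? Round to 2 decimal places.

€146.31

Three-stage DDM. Project D₁…D_6; terminal Gordon value at t=6 with g = 0.031; discount at r = 0.113.
D_1 = 7.2642
D_2 = 9.0512
D_3 = 11.2778
D_4 = 12.4427
D_5 = 13.7281
D_6 = 15.1462
TV_6 = 15.6157/(0.113−0.031) = 190.4357
P₀ = Σ Dₜ/(1+r)ᵗ + TV_6/(1+r)^6 = 146.3059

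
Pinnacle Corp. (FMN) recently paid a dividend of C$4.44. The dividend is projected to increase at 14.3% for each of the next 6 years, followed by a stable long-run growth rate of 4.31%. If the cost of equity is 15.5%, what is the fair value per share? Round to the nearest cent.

Two-stage DDM. Project D₁…D_6 at 0.143, terminal growth 0.0431, discount at r = 0.155.
D_1 = 5.0749
D_2 = 5.8006
D_3 = 6.6301
D_4 = 7.5782
D_5 = 8.6619
D_6 = 9.9006
Terminal value at t=6: TV = D_7/(r−g) = 10.3273/(0.155−0.0431) = 92.2903
P₀ = 5.0749/(1+0.155)^1 + 5.8006/(1+0.155)^2 + 6.6301/(1+0.155)^3 + 7.5782/(1+0.155)^4 + 8.6619/(1+0.155)^5 + 9.9006/(1+0.155)^6 + 92.2903/(1+0.155)^6 = 64.5623

C$64.56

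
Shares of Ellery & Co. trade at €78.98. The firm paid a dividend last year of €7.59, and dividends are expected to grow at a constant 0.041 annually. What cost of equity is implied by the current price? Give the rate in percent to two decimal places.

Rearranging the constant-growth DDM: r = D₁/P₀ + g.
D₁ = 7.59 × (1 + 0.041) = 7.9012.
r = 7.9012 / 78.98 + 0.041 = 0.10004 + 0.041 = 0.14104

14.10%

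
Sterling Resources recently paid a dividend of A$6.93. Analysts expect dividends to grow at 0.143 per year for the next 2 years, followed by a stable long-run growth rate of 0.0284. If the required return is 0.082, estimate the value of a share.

Two-stage DDM. Project D₁…D_2 at 0.143, terminal growth 0.0284, discount at r = 0.082.
D_1 = 7.9210
D_2 = 9.0537
Terminal value at t=2: TV = D_3/(r−g) = 9.3108/(0.082−0.0284) = 173.7093
P₀ = 7.9210/(1+0.082)^1 + 9.0537/(1+0.082)^2 + 173.7093/(1+0.082)^2 = 163.4317

A$163.43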